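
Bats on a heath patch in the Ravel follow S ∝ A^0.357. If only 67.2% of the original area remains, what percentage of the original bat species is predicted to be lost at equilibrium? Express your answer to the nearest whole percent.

S_new/S_old = (A_new/A_old)^z = 0.672^0.357
= exp(0.357 × ln 0.672) = exp(0.357 × -0.3975) = exp(-0.1419) ≈ 0.8677
Fraction lost = 1 − 0.8677 = 0.1323

13%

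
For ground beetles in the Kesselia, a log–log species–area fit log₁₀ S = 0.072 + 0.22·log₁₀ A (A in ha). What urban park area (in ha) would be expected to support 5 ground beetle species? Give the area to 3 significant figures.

708 ha

5 = 1.18 × A^0.22  ⇒  A^0.22 = 5/1.18 = 4.236
ln A = ln(4.236) / 0.22 = 1.4437 / 0.22 = 6.5621
A = e^6.5621 ≈ 707.7 ha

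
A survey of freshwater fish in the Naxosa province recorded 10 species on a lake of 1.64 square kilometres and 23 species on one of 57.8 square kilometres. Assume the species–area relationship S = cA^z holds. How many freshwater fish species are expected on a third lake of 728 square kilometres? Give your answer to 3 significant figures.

41.6

z = ln(23/10) / ln(57.8/1.64) = 0.8329 / 3.5623 = 0.2338
c = 10 / 1.64^0.2338 = 10 / 1.123 = 8.908
S₃ = 8.908 × 728^0.2338 = 8.908 × 4.669 ≈ 41.59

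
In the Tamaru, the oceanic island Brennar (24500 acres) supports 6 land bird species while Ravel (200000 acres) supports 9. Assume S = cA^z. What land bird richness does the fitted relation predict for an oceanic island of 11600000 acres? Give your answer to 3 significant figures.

19.7

z = ln(9/6) / ln(200000/24500) = 0.4055 / 2.0996 = 0.1931
c = 6 / 24500^0.1931 = 6 / 7.04 = 0.8522
S₃ = 0.8522 × 11600000^0.1931 = 0.8522 × 23.13 ≈ 19.71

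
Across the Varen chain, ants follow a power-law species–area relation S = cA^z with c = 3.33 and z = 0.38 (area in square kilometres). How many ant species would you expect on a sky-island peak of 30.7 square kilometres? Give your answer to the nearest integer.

12 species

S = 3.33 × 30.7^0.38
ln S = ln 3.33 + 0.38 × ln 30.7 = 1.2030 + 0.38 × 3.4243 = 2.5042
S = e^2.5042 ≈ 12.23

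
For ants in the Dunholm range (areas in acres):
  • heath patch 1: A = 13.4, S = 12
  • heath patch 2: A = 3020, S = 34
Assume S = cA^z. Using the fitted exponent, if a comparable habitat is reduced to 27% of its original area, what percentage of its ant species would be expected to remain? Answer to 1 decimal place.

z = ln(34/12) / ln(3020/13.4) = 1.0415 / 5.4178 = 0.1922
S_new/S_old = (A_new/A_old)^z = 0.27^0.1922 = exp(0.1922 × -1.3093) = 0.7775

77.7%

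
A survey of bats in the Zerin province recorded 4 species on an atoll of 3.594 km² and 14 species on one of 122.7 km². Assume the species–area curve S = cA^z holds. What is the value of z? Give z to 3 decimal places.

Taking logs: ln S = ln c + z ln A, so z = (ln S₂ − ln S₁)/(ln A₂ − ln A₁).
z = ln(14/4) / ln(122.7/3.594) = ln(3.5) / ln(34.14) = 1.2528 / 3.5305 = 0.3548

0.355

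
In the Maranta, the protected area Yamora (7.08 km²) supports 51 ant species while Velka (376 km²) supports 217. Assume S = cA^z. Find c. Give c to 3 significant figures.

25.0

z = ln(S₂/S₁) / ln(A₂/A₁) = ln(217/51) / ln(376/7.08) = 1.4481 / 3.9723 = 0.3645
c = S₁ / A₁^z = 51 / 7.08^0.3645 = 51 / 2.041 = 24.99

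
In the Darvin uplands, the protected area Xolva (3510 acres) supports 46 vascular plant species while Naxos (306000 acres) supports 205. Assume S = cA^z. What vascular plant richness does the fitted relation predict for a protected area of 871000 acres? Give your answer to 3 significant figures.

z = ln(205/46) / ln(306000/3510) = 1.4944 / 4.4680 = 0.3345
c = 46 / 3510^0.3345 = 46 / 15.34 = 2.999
S₃ = 2.999 × 871000^0.3345 = 2.999 × 96.99 ≈ 290.9

291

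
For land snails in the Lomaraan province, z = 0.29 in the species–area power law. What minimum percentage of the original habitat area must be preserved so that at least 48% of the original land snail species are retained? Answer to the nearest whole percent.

8%

Need (A_new/A_old)^0.29 = 0.48, so A_new/A_old = 0.48^(1/0.29) = 0.48^3.448
ln(A_new/A_old) = ln 0.48 / 0.29 = -0.7340 / 0.29 = -2.5309
A_new/A_old = e^-2.5309 ≈ 0.07959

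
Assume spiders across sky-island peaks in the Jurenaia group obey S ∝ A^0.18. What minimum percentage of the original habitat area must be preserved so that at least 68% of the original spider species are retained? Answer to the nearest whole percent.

Need (A_new/A_old)^0.18 = 0.68, so A_new/A_old = 0.68^(1/0.18) = 0.68^5.556
ln(A_new/A_old) = ln 0.68 / 0.18 = -0.3857 / 0.18 = -2.1426
A_new/A_old = e^-2.1426 ≈ 0.1174

12%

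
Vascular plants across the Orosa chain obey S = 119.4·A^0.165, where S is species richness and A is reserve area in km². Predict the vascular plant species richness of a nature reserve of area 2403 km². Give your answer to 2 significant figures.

S = 119.4 × 2403^0.165
ln S = ln 119.4 + 0.165 × ln 2403 = 4.7825 + 0.165 × 7.7845 = 6.0669
S = e^6.0669 ≈ 431.3

430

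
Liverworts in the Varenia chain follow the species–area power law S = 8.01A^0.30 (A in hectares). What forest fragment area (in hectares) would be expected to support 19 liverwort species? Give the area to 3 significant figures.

17.8 hectares

19 = 8.01 × A^0.3  ⇒  A^0.3 = 19/8.01 = 2.372
ln A = ln(2.372) / 0.3 = 0.8637 / 0.3 = 2.8792
A = e^2.8792 ≈ 17.8 hectares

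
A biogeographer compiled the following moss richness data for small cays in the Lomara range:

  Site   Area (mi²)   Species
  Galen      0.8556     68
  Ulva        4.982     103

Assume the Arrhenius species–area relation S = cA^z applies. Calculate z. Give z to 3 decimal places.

Taking logs: ln S = ln c + z ln A, so z = (ln S₂ − ln S₁)/(ln A₂ − ln A₁).
z = ln(103/68) / ln(4.982/0.8556) = ln(1.515) / ln(5.823) = 0.4152 / 1.7618 = 0.2357

0.236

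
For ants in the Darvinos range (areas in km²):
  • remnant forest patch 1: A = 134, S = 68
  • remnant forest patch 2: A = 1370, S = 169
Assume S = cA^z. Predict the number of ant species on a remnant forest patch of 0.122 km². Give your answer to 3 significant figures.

4.38

z = ln(169/68) / ln(1370/134) = 0.9104 / 2.3247 = 0.3916
c = 68 / 134^0.3916 = 68 / 6.808 = 9.989
S₃ = 9.989 × 0.122^0.3916 = 9.989 × 0.4387 ≈ 4.382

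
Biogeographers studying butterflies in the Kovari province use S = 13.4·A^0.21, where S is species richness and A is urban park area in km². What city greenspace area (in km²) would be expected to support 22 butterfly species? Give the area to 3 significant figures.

10.6 km²

22 = 13.4 × A^0.21  ⇒  A^0.21 = 22/13.4 = 1.642
ln A = ln(1.642) / 0.21 = 0.4958 / 0.21 = 2.3609
A = e^2.3609 ≈ 10.6 km²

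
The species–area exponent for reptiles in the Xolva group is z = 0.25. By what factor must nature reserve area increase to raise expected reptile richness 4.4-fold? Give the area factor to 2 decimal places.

374.81

(A₂/A₁)^0.25 = 4.4, so A₂/A₁ = 4.4^(1/0.25) = 4.4^4
ln(A₂/A₁) = ln 4.4 / 0.25 = 1.4816 / 0.25 = 5.9264
A₂/A₁ = e^5.9264 ≈ 374.8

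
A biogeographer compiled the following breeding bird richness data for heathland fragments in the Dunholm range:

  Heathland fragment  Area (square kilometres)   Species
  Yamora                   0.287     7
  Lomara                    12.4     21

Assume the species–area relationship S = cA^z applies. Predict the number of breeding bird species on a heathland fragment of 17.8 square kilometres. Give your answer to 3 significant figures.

z = ln(21/7) / ln(12.4/0.287) = 1.0986 / 3.7660 = 0.2917
c = 7 / 0.287^0.2917 = 7 / 0.6948 = 10.08
S₃ = 10.08 × 17.8^0.2917 = 10.08 × 2.316 ≈ 23.34

23.3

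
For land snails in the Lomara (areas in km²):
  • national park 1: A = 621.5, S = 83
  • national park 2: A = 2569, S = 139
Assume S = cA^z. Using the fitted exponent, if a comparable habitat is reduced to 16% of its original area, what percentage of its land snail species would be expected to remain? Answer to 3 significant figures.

51.4%

z = ln(139/83) / ln(2569/621.5) = 0.5156 / 1.4191 = 0.3633
S_new/S_old = (A_new/A_old)^z = 0.16^0.3633 = exp(0.3633 × -1.8326) = 0.5138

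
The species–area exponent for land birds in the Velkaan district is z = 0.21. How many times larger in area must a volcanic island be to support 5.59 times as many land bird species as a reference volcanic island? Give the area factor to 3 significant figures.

(A₂/A₁)^0.21 = 5.59, so A₂/A₁ = 5.59^(1/0.21) = 5.59^4.762
ln(A₂/A₁) = ln 5.59 / 0.21 = 1.7210 / 0.21 = 8.1951
A₂/A₁ = e^8.1951 ≈ 3623

3620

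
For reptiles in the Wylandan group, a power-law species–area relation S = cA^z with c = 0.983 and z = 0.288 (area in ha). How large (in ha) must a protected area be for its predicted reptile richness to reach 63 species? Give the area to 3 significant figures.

63 = 0.983 × A^0.288  ⇒  A^0.288 = 63/0.983 = 64.09
ln A = ln(64.09) / 0.288 = 4.1603 / 0.288 = 14.4454
A = e^14.4454 ≈ 1877440 ha

1880000 ha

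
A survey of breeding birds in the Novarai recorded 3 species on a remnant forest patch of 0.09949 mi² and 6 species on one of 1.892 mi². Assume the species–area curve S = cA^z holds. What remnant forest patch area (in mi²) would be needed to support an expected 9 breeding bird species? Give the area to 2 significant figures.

11 mi²

z = ln(6/3) / ln(1.892/0.09949) = 0.6931 / 2.9453 = 0.2353
c = 3 / 0.09949^0.2353 = 3 / 0.581 = 5.164
A = (9/5.164)^(1/0.2353) ⇒ ln A = ln(1.743)/0.2353 = 2.3605
A = e^2.3605 ≈ 10.6 mi²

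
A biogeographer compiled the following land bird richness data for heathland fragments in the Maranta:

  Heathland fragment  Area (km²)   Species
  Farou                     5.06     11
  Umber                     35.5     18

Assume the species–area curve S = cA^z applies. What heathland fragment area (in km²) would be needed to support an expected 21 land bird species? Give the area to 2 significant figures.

65 km²

z = ln(18/11) / ln(35.5/5.06) = 0.4925 / 1.9482 = 0.2528
c = 11 / 5.06^0.2528 = 11 / 1.507 = 7.301
A = (21/7.301)^(1/0.2528) ⇒ ln A = ln(2.876)/0.2528 = 4.1793
A = e^4.1793 ≈ 65.32 km²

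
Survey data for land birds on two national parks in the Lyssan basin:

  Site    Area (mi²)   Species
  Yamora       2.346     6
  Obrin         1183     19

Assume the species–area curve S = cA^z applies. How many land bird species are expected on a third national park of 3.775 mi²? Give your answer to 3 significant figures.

z = ln(19/6) / ln(1183/2.346) = 1.1527 / 6.2231 = 0.1852
c = 6 / 2.346^0.1852 = 6 / 1.171 = 5.123
S₃ = 5.123 × 3.775^0.1852 = 5.123 × 1.279 ≈ 6.553

6.55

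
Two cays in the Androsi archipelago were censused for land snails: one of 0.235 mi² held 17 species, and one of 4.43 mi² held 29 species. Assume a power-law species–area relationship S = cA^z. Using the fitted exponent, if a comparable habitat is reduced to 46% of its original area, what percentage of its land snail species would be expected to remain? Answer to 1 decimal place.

86.8%

z = ln(29/17) / ln(4.43/0.235) = 0.5341 / 2.9366 = 0.1819
S_new/S_old = (A_new/A_old)^z = 0.46^0.1819 = exp(0.1819 × -0.7765) = 0.8683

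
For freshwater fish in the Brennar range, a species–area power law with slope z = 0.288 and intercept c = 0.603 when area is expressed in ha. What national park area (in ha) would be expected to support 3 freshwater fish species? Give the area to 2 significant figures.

3 = 0.603 × A^0.288  ⇒  A^0.288 = 3/0.603 = 4.975
ln A = ln(4.975) / 0.288 = 1.6045 / 0.288 = 5.5710
A = e^5.5710 ≈ 262.7 ha

260 ha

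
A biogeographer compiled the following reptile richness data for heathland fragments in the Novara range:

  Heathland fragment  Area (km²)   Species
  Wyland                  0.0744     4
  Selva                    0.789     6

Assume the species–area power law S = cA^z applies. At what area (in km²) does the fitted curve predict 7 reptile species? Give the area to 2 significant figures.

z = ln(6/4) / ln(0.789/0.0744) = 0.4055 / 2.3613 = 0.1717
c = 4 / 0.0744^0.1717 = 4 / 0.6401 = 6.249
A = (7/6.249)^(1/0.1717) ⇒ ln A = ln(1.12)/0.1717 = 0.6607
A = e^0.6607 ≈ 1.936 km²

1.9 km²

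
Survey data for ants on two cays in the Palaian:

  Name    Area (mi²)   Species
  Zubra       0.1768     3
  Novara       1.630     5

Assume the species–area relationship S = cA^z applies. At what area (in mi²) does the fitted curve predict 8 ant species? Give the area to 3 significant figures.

z = ln(5/3) / ln(1.63/0.1768) = 0.5108 / 2.2213 = 0.2300
c = 3 / 0.1768^0.2300 = 3 / 0.6713 = 4.469
A = (8/4.469)^(1/0.2300) ⇒ ln A = ln(1.79)/0.2300 = 2.5324
A = e^2.5324 ≈ 12.58 mi²

12.6 mi²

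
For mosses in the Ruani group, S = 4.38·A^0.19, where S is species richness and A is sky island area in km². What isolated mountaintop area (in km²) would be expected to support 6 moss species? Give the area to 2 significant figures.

6 = 4.38 × A^0.19  ⇒  A^0.19 = 6/4.38 = 1.37
ln A = ln(1.37) / 0.19 = 0.3147 / 0.19 = 1.6564
A = e^1.6564 ≈ 5.24 km²

5.2 km²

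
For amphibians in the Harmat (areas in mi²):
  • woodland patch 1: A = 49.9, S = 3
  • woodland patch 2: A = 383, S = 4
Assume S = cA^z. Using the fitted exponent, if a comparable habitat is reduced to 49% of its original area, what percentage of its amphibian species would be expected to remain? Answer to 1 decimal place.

90.4%

z = ln(4/3) / ln(383/49.9) = 0.2877 / 2.0380 = 0.1412
S_new/S_old = (A_new/A_old)^z = 0.49^0.1412 = exp(0.1412 × -0.7133) = 0.9042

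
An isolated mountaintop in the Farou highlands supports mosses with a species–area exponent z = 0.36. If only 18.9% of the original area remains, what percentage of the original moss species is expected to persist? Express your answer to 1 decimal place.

S_new/S_old = (A_new/A_old)^z = 0.189^0.36
= exp(0.36 × ln 0.189) = exp(0.36 × -1.6660) = exp(-0.5998) ≈ 0.5489

54.9%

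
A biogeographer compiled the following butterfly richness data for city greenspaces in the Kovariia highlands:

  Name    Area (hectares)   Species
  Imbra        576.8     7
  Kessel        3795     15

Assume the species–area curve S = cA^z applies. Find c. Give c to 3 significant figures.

z = ln(S₂/S₁) / ln(A₂/A₁) = ln(15/7) / ln(3795/576.8) = 0.7621 / 1.8839 = 0.4045
c = S₁ / A₁^z = 7 / 576.8^0.4045 = 7 / 13.09 = 0.5347

0.535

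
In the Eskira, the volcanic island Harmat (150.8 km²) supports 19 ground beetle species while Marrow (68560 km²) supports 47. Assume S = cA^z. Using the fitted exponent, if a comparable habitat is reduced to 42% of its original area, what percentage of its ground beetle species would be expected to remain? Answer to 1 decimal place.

z = ln(47/19) / ln(68560/150.8) = 0.9057 / 6.1195 = 0.1480
S_new/S_old = (A_new/A_old)^z = 0.42^0.1480 = exp(0.1480 × -0.8675) = 0.8795

88.0%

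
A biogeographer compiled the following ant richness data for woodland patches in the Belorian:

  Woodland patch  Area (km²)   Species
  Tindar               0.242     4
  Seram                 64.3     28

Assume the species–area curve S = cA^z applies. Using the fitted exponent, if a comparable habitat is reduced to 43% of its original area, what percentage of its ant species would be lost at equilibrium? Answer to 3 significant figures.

z = ln(28/4) / ln(64.3/0.242) = 1.9459 / 5.5824 = 0.3486
S_new/S_old = (A_new/A_old)^z = 0.43^0.3486 = exp(0.3486 × -0.8440) = 0.7451
Fraction lost = 1 − 0.7451 = 0.2549

25.5%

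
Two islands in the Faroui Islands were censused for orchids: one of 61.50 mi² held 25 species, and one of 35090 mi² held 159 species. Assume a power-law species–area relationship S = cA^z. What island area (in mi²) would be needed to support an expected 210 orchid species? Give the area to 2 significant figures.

91000 mi²

z = ln(159/25) / ln(35090/61.5) = 1.8500 / 6.3466 = 0.2915
c = 25 / 61.5^0.2915 = 25 / 3.322 = 7.525
A = (210/7.525)^(1/0.2915) ⇒ ln A = ln(27.91)/0.2915 = 11.4201
A = e^11.4201 ≈ 91132 mi²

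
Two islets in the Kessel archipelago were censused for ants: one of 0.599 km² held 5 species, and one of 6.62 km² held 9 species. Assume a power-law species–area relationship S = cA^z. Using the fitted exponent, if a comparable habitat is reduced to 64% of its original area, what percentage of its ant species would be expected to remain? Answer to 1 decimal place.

89.7%

z = ln(9/5) / ln(6.62/0.599) = 0.5878 / 2.4026 = 0.2446
S_new/S_old = (A_new/A_old)^z = 0.64^0.2446 = exp(0.2446 × -0.4463) = 0.8966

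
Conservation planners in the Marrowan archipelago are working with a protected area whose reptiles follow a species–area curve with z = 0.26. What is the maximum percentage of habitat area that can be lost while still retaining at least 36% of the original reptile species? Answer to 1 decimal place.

Need (A_new/A_old)^0.26 = 0.36, so A_new/A_old = 0.36^(1/0.26) = 0.36^3.846
ln(A_new/A_old) = ln 0.36 / 0.26 = -1.0217 / 0.26 = -3.9294
A_new/A_old = e^-3.9294 ≈ 0.01965
Fraction that can be lost = 1 − 0.01965 = 0.9803

98.0%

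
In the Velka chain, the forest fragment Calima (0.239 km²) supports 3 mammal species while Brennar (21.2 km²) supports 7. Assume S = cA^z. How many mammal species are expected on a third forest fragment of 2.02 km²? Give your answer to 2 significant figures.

4.5

z = ln(7/3) / ln(21.2/0.239) = 0.8473 / 4.4853 = 0.1889
c = 3 / 0.239^0.1889 = 3 / 0.7631 = 3.931
S₃ = 3.931 × 2.02^0.1889 = 3.931 × 1.142 ≈ 4.49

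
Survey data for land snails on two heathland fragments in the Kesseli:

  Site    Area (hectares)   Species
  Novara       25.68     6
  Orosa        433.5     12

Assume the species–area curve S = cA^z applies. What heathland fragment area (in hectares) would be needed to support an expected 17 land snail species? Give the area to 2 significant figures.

z = ln(12/6) / ln(433.5/25.68) = 0.6931 / 2.8262 = 0.2453
c = 6 / 25.68^0.2453 = 6 / 2.217 = 2.707
A = (17/2.707)^(1/0.2453) ⇒ ln A = ln(6.281)/0.2453 = 7.4920
A = e^7.4920 ≈ 1794 hectares

1800 hectares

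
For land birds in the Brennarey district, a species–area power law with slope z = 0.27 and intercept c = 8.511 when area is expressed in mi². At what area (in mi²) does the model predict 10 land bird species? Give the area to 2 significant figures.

1.8 mi²

10 = 8.511 × A^0.27  ⇒  A^0.27 = 10/8.511 = 1.175
ln A = ln(1.175) / 0.27 = 0.1612 / 0.27 = 0.5971
A = e^0.5971 ≈ 1.817 mi²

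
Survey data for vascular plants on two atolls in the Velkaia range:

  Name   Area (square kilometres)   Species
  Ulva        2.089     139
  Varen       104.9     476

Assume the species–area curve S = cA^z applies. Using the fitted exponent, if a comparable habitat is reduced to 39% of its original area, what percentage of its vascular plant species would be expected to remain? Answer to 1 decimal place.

74.4%

z = ln(476/139) / ln(104.9/2.089) = 1.2309 / 3.9163 = 0.3143
S_new/S_old = (A_new/A_old)^z = 0.39^0.3143 = exp(0.3143 × -0.9416) = 0.7438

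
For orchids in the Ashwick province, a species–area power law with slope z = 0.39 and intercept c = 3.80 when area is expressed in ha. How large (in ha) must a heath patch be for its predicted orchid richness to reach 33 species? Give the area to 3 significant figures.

33 = 3.8 × A^0.39  ⇒  A^0.39 = 33/3.8 = 8.684
ln A = ln(8.684) / 0.39 = 2.1615 / 0.39 = 5.5423
A = e^5.5423 ≈ 255.3 ha

255 ha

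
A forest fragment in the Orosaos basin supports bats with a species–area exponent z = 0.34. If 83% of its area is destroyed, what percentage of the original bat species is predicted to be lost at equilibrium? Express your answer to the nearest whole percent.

S_new/S_old = (A_new/A_old)^z = 0.17^0.34
= exp(0.34 × ln 0.17) = exp(0.34 × -1.7720) = exp(-0.6025) ≈ 0.5475
Fraction lost = 1 − 0.5475 = 0.4525

45%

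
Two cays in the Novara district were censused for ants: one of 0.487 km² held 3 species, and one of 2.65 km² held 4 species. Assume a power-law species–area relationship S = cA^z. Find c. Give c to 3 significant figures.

3.39

z = ln(S₂/S₁) / ln(A₂/A₁) = ln(4/3) / ln(2.65/0.487) = 0.2877 / 1.6941 = 0.1698
c = S₁ / A₁^z = 3 / 0.487^0.1698 = 3 / 0.885 = 3.39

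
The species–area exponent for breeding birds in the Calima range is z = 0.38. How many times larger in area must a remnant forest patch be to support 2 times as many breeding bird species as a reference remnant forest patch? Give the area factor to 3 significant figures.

6.20

(A₂/A₁)^0.38 = 2, so A₂/A₁ = 2^(1/0.38) = 2^2.632
ln(A₂/A₁) = ln 2 / 0.38 = 0.6931 / 0.38 = 1.8241
A₂/A₁ = e^1.8241 ≈ 6.197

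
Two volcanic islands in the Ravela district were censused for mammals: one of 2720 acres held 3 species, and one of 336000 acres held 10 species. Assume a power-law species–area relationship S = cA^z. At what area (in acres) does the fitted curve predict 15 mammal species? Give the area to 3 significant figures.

1700000 acres

z = ln(10/3) / ln(336000/2720) = 1.2040 / 4.8165 = 0.2500
c = 3 / 2720^0.2500 = 3 / 7.22 = 0.4155
A = (15/0.4155)^(1/0.2500) ⇒ ln A = ln(36.1)/0.2500 = 14.3469
A = e^14.3469 ≈ 1701337 acres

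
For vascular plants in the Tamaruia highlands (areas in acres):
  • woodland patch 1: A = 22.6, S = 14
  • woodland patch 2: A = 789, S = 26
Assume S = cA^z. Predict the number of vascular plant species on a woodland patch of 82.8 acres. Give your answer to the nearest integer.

z = ln(26/14) / ln(789/22.6) = 0.6190 / 3.5528 = 0.1742
c = 14 / 22.6^0.1742 = 14 / 1.722 = 8.132
S₃ = 8.132 × 82.8^0.1742 = 8.132 × 2.159 ≈ 17.55

18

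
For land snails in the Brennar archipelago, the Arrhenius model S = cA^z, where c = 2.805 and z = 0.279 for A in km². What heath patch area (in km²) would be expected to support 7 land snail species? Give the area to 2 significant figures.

7 = 2.805 × A^0.279  ⇒  A^0.279 = 7/2.805 = 2.496
ln A = ln(2.496) / 0.279 = 0.9145 / 0.279 = 3.2778
A = e^3.2778 ≈ 26.52 km²

27 km²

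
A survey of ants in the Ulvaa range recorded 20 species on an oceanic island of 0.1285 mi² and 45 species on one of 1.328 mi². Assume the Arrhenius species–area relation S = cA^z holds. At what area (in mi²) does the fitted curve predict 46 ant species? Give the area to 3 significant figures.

1.41 mi²

z = ln(45/20) / ln(1.328/0.1285) = 0.8109 / 2.3355 = 0.3472
c = 20 / 0.1285^0.3472 = 20 / 0.4904 = 40.78
A = (46/40.78)^(1/0.3472) ⇒ ln A = ln(1.128)/0.3472 = 0.3470
A = e^0.3470 ≈ 1.415 mi²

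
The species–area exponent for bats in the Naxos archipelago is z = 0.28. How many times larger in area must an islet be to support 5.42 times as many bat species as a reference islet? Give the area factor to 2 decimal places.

418.24

(A₂/A₁)^0.28 = 5.42, so A₂/A₁ = 5.42^(1/0.28) = 5.42^3.571
ln(A₂/A₁) = ln 5.42 / 0.28 = 1.6901 / 0.28 = 6.0361
A₂/A₁ = e^6.0361 ≈ 418.2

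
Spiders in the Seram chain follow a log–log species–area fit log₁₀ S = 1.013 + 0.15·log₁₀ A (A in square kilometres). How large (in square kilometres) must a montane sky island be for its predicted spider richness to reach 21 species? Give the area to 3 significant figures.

115 square kilometres

21 = 10.3 × A^0.15  ⇒  A^0.15 = 21/10.3 = 2.038
ln A = ln(2.038) / 0.15 = 0.7120 / 0.15 = 4.7467
A = e^4.7467 ≈ 115.2 square kilometres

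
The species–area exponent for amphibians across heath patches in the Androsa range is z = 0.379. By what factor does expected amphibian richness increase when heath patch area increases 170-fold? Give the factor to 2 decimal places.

S₂/S₁ = (A₂/A₁)^z = 170^0.379
ln(S₂/S₁) = 0.379 × ln 170 = 0.379 × 5.1358 = 1.9465
S₂/S₁ = e^1.9465 ≈ 7.004

7.00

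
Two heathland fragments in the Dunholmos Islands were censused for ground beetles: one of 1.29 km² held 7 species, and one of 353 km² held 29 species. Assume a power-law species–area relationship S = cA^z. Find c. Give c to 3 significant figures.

z = ln(S₂/S₁) / ln(A₂/A₁) = ln(29/7) / ln(353/1.29) = 1.4214 / 5.6118 = 0.2533
c = S₁ / A₁^z = 7 / 1.29^0.2533 = 7 / 1.067 = 6.563

6.56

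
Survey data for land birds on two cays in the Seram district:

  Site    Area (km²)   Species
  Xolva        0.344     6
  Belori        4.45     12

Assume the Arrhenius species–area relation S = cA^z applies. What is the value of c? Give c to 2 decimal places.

z = ln(S₂/S₁) / ln(A₂/A₁) = ln(12/6) / ln(4.45/0.344) = 0.6931 / 2.5600 = 0.2708
c = S₁ / A₁^z = 6 / 0.344^0.2708 = 6 / 0.7491 = 8.01

8.01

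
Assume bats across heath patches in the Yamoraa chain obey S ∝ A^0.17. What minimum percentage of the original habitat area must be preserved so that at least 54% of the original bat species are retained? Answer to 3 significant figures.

2.67%

Need (A_new/A_old)^0.17 = 0.54, so A_new/A_old = 0.54^(1/0.17) = 0.54^5.882
ln(A_new/A_old) = ln 0.54 / 0.17 = -0.6162 / 0.17 = -3.6246
A_new/A_old = e^-3.6246 ≈ 0.02666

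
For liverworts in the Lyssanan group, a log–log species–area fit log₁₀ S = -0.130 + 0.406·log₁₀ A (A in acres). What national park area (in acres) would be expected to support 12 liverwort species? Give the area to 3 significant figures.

12 = 0.7413 × A^0.406  ⇒  A^0.406 = 12/0.7413 = 16.19
ln A = ln(16.19) / 0.406 = 2.7842 / 0.406 = 6.8577
A = e^6.8577 ≈ 951.2 acres

951 acres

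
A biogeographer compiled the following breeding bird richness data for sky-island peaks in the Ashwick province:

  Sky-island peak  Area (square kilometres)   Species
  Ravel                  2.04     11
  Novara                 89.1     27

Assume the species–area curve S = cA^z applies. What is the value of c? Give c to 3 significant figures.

z = ln(S₂/S₁) / ln(A₂/A₁) = ln(27/11) / ln(89.1/2.04) = 0.8979 / 3.7768 = 0.2378
c = S₁ / A₁^z = 11 / 2.04^0.2378 = 11 / 1.185 = 9.285

9.28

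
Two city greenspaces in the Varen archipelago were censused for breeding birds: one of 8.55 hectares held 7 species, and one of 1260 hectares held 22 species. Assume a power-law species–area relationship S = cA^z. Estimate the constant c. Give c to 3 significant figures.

4.28

z = ln(S₂/S₁) / ln(A₂/A₁) = ln(22/7) / ln(1260/8.55) = 1.1451 / 4.9929 = 0.2294
c = S₁ / A₁^z = 7 / 8.55^0.2294 = 7 / 1.636 = 4.279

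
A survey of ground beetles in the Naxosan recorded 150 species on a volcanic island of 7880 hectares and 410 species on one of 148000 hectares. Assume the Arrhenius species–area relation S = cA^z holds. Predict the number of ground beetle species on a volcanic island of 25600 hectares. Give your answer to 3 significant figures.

z = ln(410/150) / ln(148000/7880) = 1.0055 / 2.9329 = 0.3428
c = 150 / 7880^0.3428 = 150 / 21.67 = 6.921
S₃ = 6.921 × 25600^0.3428 = 6.921 × 32.46 ≈ 224.7

225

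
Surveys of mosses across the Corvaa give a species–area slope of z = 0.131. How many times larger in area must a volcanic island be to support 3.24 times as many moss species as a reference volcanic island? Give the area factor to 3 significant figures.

(A₂/A₁)^0.131 = 3.24, so A₂/A₁ = 3.24^(1/0.131) = 3.24^7.634
ln(A₂/A₁) = ln 3.24 / 0.131 = 1.1756 / 0.131 = 8.9738
A₂/A₁ = e^8.9738 ≈ 7894

7890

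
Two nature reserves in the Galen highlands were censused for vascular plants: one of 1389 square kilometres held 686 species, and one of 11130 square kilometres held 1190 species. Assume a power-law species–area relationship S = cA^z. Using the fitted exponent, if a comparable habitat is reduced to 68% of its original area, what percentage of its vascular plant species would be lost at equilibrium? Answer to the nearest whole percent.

10%

z = ln(1190/686) / ln(11130/1389) = 0.5508 / 2.0811 = 0.2647
S_new/S_old = (A_new/A_old)^z = 0.68^0.2647 = exp(0.2647 × -0.3857) = 0.903
Fraction lost = 1 − 0.903 = 0.09704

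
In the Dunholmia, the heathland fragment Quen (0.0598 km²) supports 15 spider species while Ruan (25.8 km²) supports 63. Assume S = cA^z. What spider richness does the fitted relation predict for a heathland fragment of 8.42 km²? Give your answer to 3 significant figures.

z = ln(63/15) / ln(25.8/0.0598) = 1.4351 / 6.0671 = 0.2365
c = 15 / 0.0598^0.2365 = 15 / 0.5136 = 29.2
S₃ = 29.2 × 8.42^0.2365 = 29.2 × 1.655 ≈ 48.34

48.3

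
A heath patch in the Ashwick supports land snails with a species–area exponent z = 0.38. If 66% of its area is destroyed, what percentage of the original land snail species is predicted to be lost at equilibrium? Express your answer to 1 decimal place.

33.6%

S_new/S_old = (A_new/A_old)^z = 0.34^0.38
= exp(0.38 × ln 0.34) = exp(0.38 × -1.0788) = exp(-0.4099) ≈ 0.6637
Fraction lost = 1 − 0.6637 = 0.3363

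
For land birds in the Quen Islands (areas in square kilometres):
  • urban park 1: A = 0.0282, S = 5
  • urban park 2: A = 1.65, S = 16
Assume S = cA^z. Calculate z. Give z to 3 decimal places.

Taking logs: ln S = ln c + z ln A, so z = (ln S₂ − ln S₁)/(ln A₂ − ln A₁).
z = ln(16/5) / ln(1.65/0.0282) = ln(3.2) / ln(58.51) = 1.1632 / 4.0692 = 0.2858

0.286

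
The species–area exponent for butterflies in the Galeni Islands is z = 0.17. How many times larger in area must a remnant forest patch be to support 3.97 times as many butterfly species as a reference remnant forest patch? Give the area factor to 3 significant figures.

3330

(A₂/A₁)^0.17 = 3.97, so A₂/A₁ = 3.97^(1/0.17) = 3.97^5.882
ln(A₂/A₁) = ln 3.97 / 0.17 = 1.3788 / 0.17 = 8.1104
A₂/A₁ = e^8.1104 ≈ 3329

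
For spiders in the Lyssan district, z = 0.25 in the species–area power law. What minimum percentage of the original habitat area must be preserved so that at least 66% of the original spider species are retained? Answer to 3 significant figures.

Need (A_new/A_old)^0.25 = 0.66, so A_new/A_old = 0.66^(1/0.25) = 0.66^4
ln(A_new/A_old) = ln 0.66 / 0.25 = -0.4155 / 0.25 = -1.6621
A_new/A_old = e^-1.6621 ≈ 0.1897

19.0%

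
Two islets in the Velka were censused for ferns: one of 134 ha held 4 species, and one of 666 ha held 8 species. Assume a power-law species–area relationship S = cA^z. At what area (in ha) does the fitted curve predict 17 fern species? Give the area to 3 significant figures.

3810 ha

z = ln(8/4) / ln(666/134) = 0.6931 / 1.6034 = 0.4323
c = 4 / 134^0.4323 = 4 / 8.308 = 0.4814
A = (17/0.4814)^(1/0.4323) ⇒ ln A = ln(35.31)/0.4323 = 8.2450
A = e^8.2450 ≈ 3808 ha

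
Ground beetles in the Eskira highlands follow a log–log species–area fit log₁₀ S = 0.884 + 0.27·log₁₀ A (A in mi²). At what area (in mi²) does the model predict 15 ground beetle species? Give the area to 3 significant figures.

15 = 7.656 × A^0.27  ⇒  A^0.27 = 15/7.656 = 1.959
ln A = ln(1.959) / 0.27 = 0.6726 / 0.27 = 2.4910
A = e^2.4910 ≈ 12.07 mi²

12.1 mi²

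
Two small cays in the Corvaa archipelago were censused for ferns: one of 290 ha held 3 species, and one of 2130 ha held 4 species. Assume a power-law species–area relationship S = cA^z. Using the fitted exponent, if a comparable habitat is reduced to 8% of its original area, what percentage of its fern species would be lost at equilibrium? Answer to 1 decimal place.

30.5%

z = ln(4/3) / ln(2130/290) = 0.2877 / 1.9940 = 0.1443
S_new/S_old = (A_new/A_old)^z = 0.08^0.1443 = exp(0.1443 × -2.5257) = 0.6946
Fraction lost = 1 − 0.6946 = 0.3054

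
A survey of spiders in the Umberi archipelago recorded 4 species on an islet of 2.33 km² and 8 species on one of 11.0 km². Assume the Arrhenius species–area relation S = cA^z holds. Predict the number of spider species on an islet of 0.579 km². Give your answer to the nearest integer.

z = ln(8/4) / ln(11/2.33) = 0.6931 / 1.5520 = 0.4466
c = 4 / 2.33^0.4466 = 4 / 1.459 = 2.742
S₃ = 2.742 × 0.579^0.4466 = 2.742 × 0.7834 ≈ 2.148

2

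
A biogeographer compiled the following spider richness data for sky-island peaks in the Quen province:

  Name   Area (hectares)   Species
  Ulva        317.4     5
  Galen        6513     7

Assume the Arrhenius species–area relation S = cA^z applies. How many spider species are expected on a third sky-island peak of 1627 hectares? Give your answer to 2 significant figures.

z = ln(7/5) / ln(6513/317.4) = 0.3365 / 3.0214 = 0.1114
c = 5 / 317.4^0.1114 = 5 / 1.899 = 2.633
S₃ = 2.633 × 1627^0.1114 = 2.633 × 2.278 ≈ 5.998

6.0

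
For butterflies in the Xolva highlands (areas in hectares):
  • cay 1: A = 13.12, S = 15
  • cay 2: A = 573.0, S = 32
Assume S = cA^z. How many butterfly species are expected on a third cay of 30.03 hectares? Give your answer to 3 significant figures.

z = ln(32/15) / ln(573/13.12) = 0.7577 / 3.7767 = 0.2006
c = 15 / 13.12^0.2006 = 15 / 1.676 = 8.95
S₃ = 8.95 × 30.03^0.2006 = 8.95 × 1.979 ≈ 17.71

17.7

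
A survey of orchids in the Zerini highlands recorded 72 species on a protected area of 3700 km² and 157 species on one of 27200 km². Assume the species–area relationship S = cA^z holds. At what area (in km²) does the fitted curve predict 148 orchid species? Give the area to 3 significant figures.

23400 km²

z = ln(157/72) / ln(27200/3700) = 0.7796 / 1.9949 = 0.3908
c = 72 / 3700^0.3908 = 72 / 24.8 = 2.903
A = (148/2.903)^(1/0.3908) ⇒ ln A = ln(50.97)/0.3908 = 10.0599
A = e^10.0599 ≈ 23386 km²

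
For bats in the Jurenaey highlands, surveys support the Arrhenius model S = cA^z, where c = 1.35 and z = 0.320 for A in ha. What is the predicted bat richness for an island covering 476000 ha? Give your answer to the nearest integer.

89 species

S = 1.35 × 476000^0.32
ln S = ln 1.35 + 0.32 × ln 476000 = 0.3001 + 0.32 × 13.0732 = 4.4835
S = e^4.4835 ≈ 88.55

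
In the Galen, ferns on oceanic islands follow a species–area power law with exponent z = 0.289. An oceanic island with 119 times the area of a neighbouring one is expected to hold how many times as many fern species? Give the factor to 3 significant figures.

S₂/S₁ = (A₂/A₁)^z = 119^0.289
ln(S₂/S₁) = 0.289 × ln 119 = 0.289 × 4.7791 = 1.3812
S₂/S₁ = e^1.3812 ≈ 3.98

3.98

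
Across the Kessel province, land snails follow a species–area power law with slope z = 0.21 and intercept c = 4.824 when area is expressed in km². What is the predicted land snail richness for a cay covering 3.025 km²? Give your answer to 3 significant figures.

S = 4.824 × 3.025^0.21 = 4.824 × 1.262 ≈ 6.086

6.09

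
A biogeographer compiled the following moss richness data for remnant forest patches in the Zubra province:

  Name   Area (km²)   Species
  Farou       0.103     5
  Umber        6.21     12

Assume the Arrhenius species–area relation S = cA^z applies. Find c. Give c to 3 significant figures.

8.12

z = ln(S₂/S₁) / ln(A₂/A₁) = ln(12/5) / ln(6.21/0.103) = 0.8755 / 4.0992 = 0.2136
c = S₁ / A₁^z = 5 / 0.103^0.2136 = 5 / 0.6154 = 8.125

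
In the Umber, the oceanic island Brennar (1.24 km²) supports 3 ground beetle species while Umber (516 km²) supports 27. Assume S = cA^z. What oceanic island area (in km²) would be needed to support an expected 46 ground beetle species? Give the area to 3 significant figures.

2230 km²

z = ln(27/3) / ln(516/1.24) = 2.1972 / 6.0310 = 0.3643
c = 3 / 1.24^0.3643 = 3 / 1.082 = 2.774
A = (46/2.774)^(1/0.3643) ⇒ ln A = ln(16.58)/0.3643 = 7.7086
A = e^7.7086 ≈ 2227 km²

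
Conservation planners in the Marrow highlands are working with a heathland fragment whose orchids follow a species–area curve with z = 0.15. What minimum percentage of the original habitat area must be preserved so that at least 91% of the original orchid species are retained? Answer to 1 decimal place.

Need (A_new/A_old)^0.15 = 0.91, so A_new/A_old = 0.91^(1/0.15) = 0.91^6.667
ln(A_new/A_old) = ln 0.91 / 0.15 = -0.0943 / 0.15 = -0.6287
A_new/A_old = e^-0.6287 ≈ 0.5333

53.3%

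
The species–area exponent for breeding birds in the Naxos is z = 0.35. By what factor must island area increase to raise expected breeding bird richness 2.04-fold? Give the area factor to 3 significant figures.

7.67

(A₂/A₁)^0.35 = 2.04, so A₂/A₁ = 2.04^(1/0.35) = 2.04^2.857
ln(A₂/A₁) = ln 2.04 / 0.35 = 0.7129 / 0.35 = 2.0370
A₂/A₁ = e^2.0370 ≈ 7.668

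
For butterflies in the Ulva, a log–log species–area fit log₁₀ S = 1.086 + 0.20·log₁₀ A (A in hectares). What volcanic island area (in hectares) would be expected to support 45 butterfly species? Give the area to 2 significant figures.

690 hectares

45 = 12.19 × A^0.2  ⇒  A^0.2 = 45/12.19 = 3.692
ln A = ln(3.692) / 0.2 = 1.3061 / 0.2 = 6.5303
A = e^6.5303 ≈ 685.6 hectares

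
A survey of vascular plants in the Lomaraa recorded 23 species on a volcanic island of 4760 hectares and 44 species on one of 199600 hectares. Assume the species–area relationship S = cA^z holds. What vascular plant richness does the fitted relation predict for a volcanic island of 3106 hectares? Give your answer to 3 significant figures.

21.4

z = ln(44/23) / ln(199600/4760) = 0.6487 / 3.7361 = 0.1736
c = 23 / 4760^0.1736 = 23 / 4.351 = 5.287
S₃ = 5.287 × 3106^0.1736 = 5.287 × 4.04 ≈ 21.36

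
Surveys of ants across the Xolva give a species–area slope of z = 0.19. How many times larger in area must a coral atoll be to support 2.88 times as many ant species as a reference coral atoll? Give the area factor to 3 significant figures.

(A₂/A₁)^0.19 = 2.88, so A₂/A₁ = 2.88^(1/0.19) = 2.88^5.263
ln(A₂/A₁) = ln 2.88 / 0.19 = 1.0578 / 0.19 = 5.5673
A₂/A₁ = e^5.5673 ≈ 261.7

262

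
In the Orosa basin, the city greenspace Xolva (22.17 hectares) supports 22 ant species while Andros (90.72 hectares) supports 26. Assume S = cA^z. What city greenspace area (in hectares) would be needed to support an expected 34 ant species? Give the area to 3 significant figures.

z = ln(26/22) / ln(90.72/22.17) = 0.1671 / 1.4090 = 0.1186
c = 22 / 22.17^0.1186 = 22 / 1.444 = 15.24
A = (34/15.24)^(1/0.1186) ⇒ ln A = ln(2.232)/0.1186 = 6.7705
A = e^6.7705 ≈ 871.7 hectares

872 hectares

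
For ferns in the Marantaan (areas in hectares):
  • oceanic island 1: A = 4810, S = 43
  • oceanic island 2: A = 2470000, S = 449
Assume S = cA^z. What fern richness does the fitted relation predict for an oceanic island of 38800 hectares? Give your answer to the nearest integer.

z = ln(449/43) / ln(2470000/4810) = 2.3458 / 6.2413 = 0.3759
c = 43 / 4810^0.3759 = 43 / 24.21 = 1.776
S₃ = 1.776 × 38800^0.3759 = 1.776 × 53.06 ≈ 94.24

94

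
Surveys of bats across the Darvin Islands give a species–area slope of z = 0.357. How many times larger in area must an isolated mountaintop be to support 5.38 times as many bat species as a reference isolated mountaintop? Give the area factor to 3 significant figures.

111

(A₂/A₁)^0.357 = 5.38, so A₂/A₁ = 5.38^(1/0.357) = 5.38^2.801
ln(A₂/A₁) = ln 5.38 / 0.357 = 1.6827 / 0.357 = 4.7134
A₂/A₁ = e^4.7134 ≈ 111.4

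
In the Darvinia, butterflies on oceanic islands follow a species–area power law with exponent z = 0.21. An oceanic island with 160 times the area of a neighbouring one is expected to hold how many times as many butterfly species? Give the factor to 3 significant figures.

2.90

S₂/S₁ = (A₂/A₁)^z = 160^0.21
ln(S₂/S₁) = 0.21 × ln 160 = 0.21 × 5.0752 = 1.0658
S₂/S₁ = e^1.0658 ≈ 2.903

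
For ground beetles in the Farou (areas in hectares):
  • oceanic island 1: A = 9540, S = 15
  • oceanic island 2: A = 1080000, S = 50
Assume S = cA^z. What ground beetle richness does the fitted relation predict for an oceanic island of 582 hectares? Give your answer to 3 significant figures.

z = ln(50/15) / ln(1080000/9540) = 1.2040 / 4.7292 = 0.2546
c = 15 / 9540^0.2546 = 15 / 10.31 = 1.455
S₃ = 1.455 × 582^0.2546 = 1.455 × 5.057 ≈ 7.36

7.36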